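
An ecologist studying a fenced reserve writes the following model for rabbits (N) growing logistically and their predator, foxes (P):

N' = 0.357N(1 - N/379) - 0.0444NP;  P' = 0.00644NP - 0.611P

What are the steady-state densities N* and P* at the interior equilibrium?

N* ≈ 94.9, P* ≈ 6.03

From dP/dt = 0 with P > 0: 0.00644N* = 0.611, so N* = 94.9.
Substitute into dN/dt = 0: 0.357(1 - 94.9/379) = 0.0444P*.
The bracket is 0.75, giving P* = 0.268/0.0444 = 6.03.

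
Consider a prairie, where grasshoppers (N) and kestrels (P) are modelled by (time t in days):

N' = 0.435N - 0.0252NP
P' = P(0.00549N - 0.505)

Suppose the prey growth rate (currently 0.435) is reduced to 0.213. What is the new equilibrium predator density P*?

At the interior fixed point, setting dN/dt = 0 with N > 0 fixes P* = (prey growth rate)/(NP coefficient) — independent of the other coefficients.
With the change, P* = 0.213/0.0252 = 8.45; it falls from 17.3.

P* ≈ 8.45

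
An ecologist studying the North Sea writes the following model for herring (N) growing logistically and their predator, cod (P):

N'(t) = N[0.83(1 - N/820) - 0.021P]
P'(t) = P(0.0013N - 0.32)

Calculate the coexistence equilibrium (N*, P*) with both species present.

From dP/dt = 0 with P > 0: 0.0013N* = 0.32, so N* = 246.
Substitute into dN/dt = 0: 0.83(1 - 246/820) = 0.021P*.
The bracket is 0.7, giving P* = 0.581/0.021 = 27.7.

N* ≈ 246, P* ≈ 27.7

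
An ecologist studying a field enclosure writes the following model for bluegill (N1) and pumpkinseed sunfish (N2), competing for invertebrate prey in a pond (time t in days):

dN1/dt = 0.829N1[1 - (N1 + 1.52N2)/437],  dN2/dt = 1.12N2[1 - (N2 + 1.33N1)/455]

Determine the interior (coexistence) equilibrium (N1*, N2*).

Setting both brackets to zero gives the nullclines N1 + 1.52N2 = 437 and 1.33N1 + N2 = 455.
Substituting N2 = 455 - 1.33N1 into the first: N1(1 - 1.52·1.33) = 437 - 1.52·455.
So N1* = -255/-1.02 = 249, and then N2* = 455 - 1.33·249 = 124.

N1* ≈ 249, N2* ≈ 124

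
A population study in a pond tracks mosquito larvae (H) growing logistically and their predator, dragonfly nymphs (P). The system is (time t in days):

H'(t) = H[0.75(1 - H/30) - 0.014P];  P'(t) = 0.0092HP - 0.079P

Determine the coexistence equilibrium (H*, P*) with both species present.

H* ≈ 8.59, P* ≈ 38.2

From dP/dt = 0 with P > 0: 0.0092H* = 0.079, so H* = 8.59.
Substitute into dH/dt = 0: 0.75(1 - 8.59/30) = 0.014P*.
The bracket is 0.714, giving P* = 0.535/0.014 = 38.2.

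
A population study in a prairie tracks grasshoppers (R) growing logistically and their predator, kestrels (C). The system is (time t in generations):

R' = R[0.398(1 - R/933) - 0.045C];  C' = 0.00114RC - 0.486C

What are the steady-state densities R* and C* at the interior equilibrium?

From dC/dt = 0 with C > 0: 0.00114R* = 0.486, so R* = 426.
Substitute into dR/dt = 0: 0.398(1 - 426/933) = 0.045C*.
The bracket is 0.543, giving C* = 0.216/0.045 = 4.8.

R* ≈ 426, C* ≈ 4.8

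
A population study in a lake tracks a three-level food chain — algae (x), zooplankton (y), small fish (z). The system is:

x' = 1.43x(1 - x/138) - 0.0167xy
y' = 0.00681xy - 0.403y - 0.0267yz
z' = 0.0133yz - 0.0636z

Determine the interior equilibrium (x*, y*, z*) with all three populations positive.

From dz/dt = 0: 0.0133y* = 0.0636, so y* = 4.78.
From dx/dt = 0: 1.43(1 - x*/138) = 0.0167·4.78, giving x* = 138·(1 - 0.0558) = 130.
From dy/dt = 0: 0.00681·130 - 0.403 = 0.0267z*, so z* = 0.484/0.0267 = 18.1.

x* ≈ 130, y* ≈ 4.78, z* ≈ 18.1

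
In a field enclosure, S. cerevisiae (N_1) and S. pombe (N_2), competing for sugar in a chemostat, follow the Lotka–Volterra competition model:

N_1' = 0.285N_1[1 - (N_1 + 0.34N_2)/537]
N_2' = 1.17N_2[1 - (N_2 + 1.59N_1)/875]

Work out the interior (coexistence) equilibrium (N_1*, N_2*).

Setting both brackets to zero gives the nullclines N_1 + 0.34N_2 = 537 and 1.59N_1 + N_2 = 875.
Substituting N_2 = 875 - 1.59N_1 into the first: N_1(1 - 0.34·1.59) = 537 - 0.34·875.
So N_1* = 240/0.459 = 521, and then N_2* = 875 - 1.59·521 = 46.1.

N_1* ≈ 521, N_2* ≈ 46.1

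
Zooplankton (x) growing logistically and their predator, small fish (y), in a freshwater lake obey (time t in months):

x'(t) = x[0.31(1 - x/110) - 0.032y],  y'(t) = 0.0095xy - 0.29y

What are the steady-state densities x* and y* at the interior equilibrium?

x* ≈ 30.5, y* ≈ 7

From dy/dt = 0 with y > 0: 0.0095x* = 0.29, so x* = 30.5.
Substitute into dx/dt = 0: 0.31(1 - 30.5/110) = 0.032y*.
The bracket is 0.722, giving y* = 0.224/0.032 = 7.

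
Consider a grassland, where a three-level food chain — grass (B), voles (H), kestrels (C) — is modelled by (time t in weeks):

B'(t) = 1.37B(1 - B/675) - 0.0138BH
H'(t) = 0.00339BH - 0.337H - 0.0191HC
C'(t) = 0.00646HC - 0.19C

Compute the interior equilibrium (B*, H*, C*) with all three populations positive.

From dC/dt = 0: 0.00646H* = 0.19, so H* = 29.4.
From dB/dt = 0: 1.37(1 - B*/675) = 0.0138·29.4, giving B* = 675·(1 - 0.296) = 475.
From dH/dt = 0: 0.00339·475 - 0.337 = 0.0191C*, so C* = 1.27/0.0191 = 66.7.

B* ≈ 475, H* ≈ 29.4, C* ≈ 66.7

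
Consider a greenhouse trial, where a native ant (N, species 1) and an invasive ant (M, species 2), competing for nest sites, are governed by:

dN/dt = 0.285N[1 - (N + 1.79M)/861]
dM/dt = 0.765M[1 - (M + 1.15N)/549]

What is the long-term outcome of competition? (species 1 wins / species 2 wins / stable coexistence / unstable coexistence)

unstable coexistence (outcome depends on initial conditions)

Compare the nullcline intercepts: K1/α12 = 861/1.79 = 481 < K2 = 549; K2/α21 = 549/1.15 = 477 < K1 = 861.
Since both are reversed, neither can invade when rare; the interior point is a saddle.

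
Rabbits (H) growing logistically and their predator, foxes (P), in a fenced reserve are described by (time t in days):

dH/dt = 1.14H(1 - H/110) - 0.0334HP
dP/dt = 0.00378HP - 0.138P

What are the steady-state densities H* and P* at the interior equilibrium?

From dP/dt = 0 with P > 0: 0.00378H* = 0.138, so H* = 36.5.
Substitute into dH/dt = 0: 1.14(1 - 36.5/110) = 0.0334P*.
The bracket is 0.668, giving P* = 0.762/0.0334 = 22.8.

H* ≈ 36.5, P* ≈ 22.8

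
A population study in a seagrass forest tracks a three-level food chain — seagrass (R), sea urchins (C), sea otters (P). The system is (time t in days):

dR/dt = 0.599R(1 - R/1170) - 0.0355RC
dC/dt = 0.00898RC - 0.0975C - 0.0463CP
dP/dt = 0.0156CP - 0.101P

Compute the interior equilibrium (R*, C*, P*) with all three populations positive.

R* ≈ 721, C* ≈ 6.47, P* ≈ 138

From dP/dt = 0: 0.0156C* = 0.101, so C* = 6.47.
From dR/dt = 0: 0.599(1 - R*/1170) = 0.0355·6.47, giving R* = 1170·(1 - 0.384) = 721.
From dC/dt = 0: 0.00898·721 - 0.0975 = 0.0463P*, so P* = 6.38/0.0463 = 138.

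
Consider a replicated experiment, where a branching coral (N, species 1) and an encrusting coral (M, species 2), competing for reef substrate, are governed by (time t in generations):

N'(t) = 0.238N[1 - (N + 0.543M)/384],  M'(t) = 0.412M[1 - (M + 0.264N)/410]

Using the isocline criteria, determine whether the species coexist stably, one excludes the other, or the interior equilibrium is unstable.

Compare the nullcline intercepts: K1/α12 = 384/0.543 = 707 > K2 = 410; K2/α21 = 410/0.264 = 1550 > K1 = 384.
Since both inequalities hold, each species can invade when rare, so the interior equilibrium is stable.

stable coexistence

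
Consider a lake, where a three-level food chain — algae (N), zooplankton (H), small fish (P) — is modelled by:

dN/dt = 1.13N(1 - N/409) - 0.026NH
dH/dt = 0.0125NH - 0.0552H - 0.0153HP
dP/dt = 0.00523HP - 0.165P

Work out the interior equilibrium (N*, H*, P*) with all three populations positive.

From dP/dt = 0: 0.00523H* = 0.165, so H* = 31.5.
From dN/dt = 0: 1.13(1 - N*/409) = 0.026·31.5, giving N* = 409·(1 - 0.726) = 112.
From dH/dt = 0: 0.0125·112 - 0.0552 = 0.0153P*, so P* = 1.35/0.0153 = 88.

N* ≈ 112, H* ≈ 31.5, P* ≈ 88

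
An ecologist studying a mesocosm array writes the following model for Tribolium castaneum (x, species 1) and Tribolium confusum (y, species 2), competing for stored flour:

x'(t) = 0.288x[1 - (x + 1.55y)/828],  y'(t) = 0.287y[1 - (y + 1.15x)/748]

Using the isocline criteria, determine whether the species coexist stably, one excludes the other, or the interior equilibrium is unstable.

Compare the nullcline intercepts: K1/α12 = 828/1.55 = 534 < K2 = 748; K2/α21 = 748/1.15 = 650 < K1 = 828.
Since both are reversed, neither can invade when rare; the interior point is a saddle.

unstable coexistence (outcome depends on initial conditions)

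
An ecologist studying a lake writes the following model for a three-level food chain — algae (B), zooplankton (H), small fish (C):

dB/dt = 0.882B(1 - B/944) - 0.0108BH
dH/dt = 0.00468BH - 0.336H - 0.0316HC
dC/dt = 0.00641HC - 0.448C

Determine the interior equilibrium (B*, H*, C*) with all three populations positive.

B* ≈ 136, H* ≈ 69.9, C* ≈ 9.53

From dC/dt = 0: 0.00641H* = 0.448, so H* = 69.9.
From dB/dt = 0: 0.882(1 - B*/944) = 0.0108·69.9, giving B* = 944·(1 - 0.856) = 136.
From dH/dt = 0: 0.00468·136 - 0.336 = 0.0316C*, so C* = 0.301/0.0316 = 9.53.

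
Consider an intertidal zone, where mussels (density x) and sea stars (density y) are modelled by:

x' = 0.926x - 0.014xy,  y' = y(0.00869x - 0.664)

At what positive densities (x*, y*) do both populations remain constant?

x* ≈ 76.4, y* ≈ 66.1

Set dy/dt = 0 with y > 0: 0.00869x - 0.664 = 0, so x* = 0.664/0.00869 = 76.4.
Set dx/dt = 0 with x > 0: 0.926 - 0.014y = 0, so y* = 0.926/0.014 = 66.1.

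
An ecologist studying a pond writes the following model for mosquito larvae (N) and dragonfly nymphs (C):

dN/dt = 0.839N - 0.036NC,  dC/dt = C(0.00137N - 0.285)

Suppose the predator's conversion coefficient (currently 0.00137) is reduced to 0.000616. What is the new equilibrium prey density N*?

At the interior fixed point, setting dC/dt = 0 with C > 0 fixes N* = (predator death rate)/(NC coefficient) — independent of the other coefficients.
With the change, N* = 0.285/0.000616 = 463; it rises from 208.

N* ≈ 463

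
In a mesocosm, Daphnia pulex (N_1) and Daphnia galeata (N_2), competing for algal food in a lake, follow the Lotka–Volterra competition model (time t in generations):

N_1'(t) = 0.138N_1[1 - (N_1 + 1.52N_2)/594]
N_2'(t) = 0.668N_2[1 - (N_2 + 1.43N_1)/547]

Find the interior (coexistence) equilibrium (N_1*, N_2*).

Setting both brackets to zero gives the nullclines N_1 + 1.52N_2 = 594 and 1.43N_1 + N_2 = 547.
Substituting N_2 = 547 - 1.43N_1 into the first: N_1(1 - 1.52·1.43) = 594 - 1.52·547.
So N_1* = -237/-1.17 = 202, and then N_2* = 547 - 1.43·202 = 258.

N_1* ≈ 202, N_2* ≈ 258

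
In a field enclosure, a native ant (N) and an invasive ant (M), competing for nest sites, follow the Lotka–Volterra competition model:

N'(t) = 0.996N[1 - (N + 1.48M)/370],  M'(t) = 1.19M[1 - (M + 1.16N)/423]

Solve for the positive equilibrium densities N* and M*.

Setting both brackets to zero gives the nullclines N + 1.48M = 370 and 1.16N + M = 423.
Substituting M = 423 - 1.16N into the first: N(1 - 1.48·1.16) = 370 - 1.48·423.
So N* = -256/-0.717 = 357, and then M* = 423 - 1.16·357 = 8.65.

N* ≈ 357, M* ≈ 8.65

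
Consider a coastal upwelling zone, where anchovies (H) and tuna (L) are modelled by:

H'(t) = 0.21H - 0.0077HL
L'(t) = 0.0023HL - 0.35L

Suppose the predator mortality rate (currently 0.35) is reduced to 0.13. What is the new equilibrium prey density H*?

H* ≈ 56.5

At the interior fixed point, setting dL/dt = 0 with L > 0 fixes H* = (predator death rate)/(HL coefficient) — independent of the other coefficients.
With the change, H* = 0.13/0.0023 = 56.5; it falls from 152.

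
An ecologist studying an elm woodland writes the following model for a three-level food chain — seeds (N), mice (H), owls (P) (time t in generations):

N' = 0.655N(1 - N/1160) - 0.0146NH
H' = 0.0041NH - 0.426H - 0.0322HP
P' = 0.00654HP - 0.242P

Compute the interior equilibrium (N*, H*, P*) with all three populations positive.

N* ≈ 203, H* ≈ 37, P* ≈ 12.6

From dP/dt = 0: 0.00654H* = 0.242, so H* = 37.
From dN/dt = 0: 0.655(1 - N*/1160) = 0.0146·37, giving N* = 1160·(1 - 0.825) = 203.
From dH/dt = 0: 0.0041·203 - 0.426 = 0.0322P*, so P* = 0.407/0.0322 = 12.6.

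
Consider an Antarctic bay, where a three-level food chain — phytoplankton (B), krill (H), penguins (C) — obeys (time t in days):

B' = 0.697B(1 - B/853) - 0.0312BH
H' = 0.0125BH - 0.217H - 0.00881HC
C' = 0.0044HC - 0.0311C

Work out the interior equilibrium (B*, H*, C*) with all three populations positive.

From dC/dt = 0: 0.0044H* = 0.0311, so H* = 7.07.
From dB/dt = 0: 0.697(1 - B*/853) = 0.0312·7.07, giving B* = 853·(1 - 0.316) = 583.
From dH/dt = 0: 0.0125·583 - 0.217 = 0.00881C*, so C* = 7.07/0.00881 = 803.

B* ≈ 583, H* ≈ 7.07, C* ≈ 803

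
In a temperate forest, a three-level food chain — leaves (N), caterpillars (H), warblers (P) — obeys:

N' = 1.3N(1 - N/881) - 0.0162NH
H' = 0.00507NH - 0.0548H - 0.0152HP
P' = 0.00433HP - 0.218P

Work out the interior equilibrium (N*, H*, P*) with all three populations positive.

N* ≈ 328, H* ≈ 50.3, P* ≈ 106

From dP/dt = 0: 0.00433H* = 0.218, so H* = 50.3.
From dN/dt = 0: 1.3(1 - N*/881) = 0.0162·50.3, giving N* = 881·(1 - 0.627) = 328.
From dH/dt = 0: 0.00507·328 - 0.0548 = 0.0152P*, so P* = 1.61/0.0152 = 106.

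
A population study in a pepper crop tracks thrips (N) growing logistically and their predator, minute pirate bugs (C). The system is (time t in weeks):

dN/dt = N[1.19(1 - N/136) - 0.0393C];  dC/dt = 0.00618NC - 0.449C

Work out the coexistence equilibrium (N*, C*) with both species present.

N* ≈ 72.7, C* ≈ 14.1

From dC/dt = 0 with C > 0: 0.00618N* = 0.449, so N* = 72.7.
Substitute into dN/dt = 0: 1.19(1 - 72.7/136) = 0.0393C*.
The bracket is 0.466, giving C* = 0.554/0.0393 = 14.1.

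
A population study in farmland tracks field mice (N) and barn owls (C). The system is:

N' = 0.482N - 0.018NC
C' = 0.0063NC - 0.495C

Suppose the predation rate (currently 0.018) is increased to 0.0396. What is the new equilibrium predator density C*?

At the interior fixed point, setting dN/dt = 0 with N > 0 fixes C* = (prey growth rate)/(NC coefficient) — independent of the other coefficients.
With the change, C* = 0.482/0.0396 = 12.2; it falls from 26.8.

C* ≈ 12.2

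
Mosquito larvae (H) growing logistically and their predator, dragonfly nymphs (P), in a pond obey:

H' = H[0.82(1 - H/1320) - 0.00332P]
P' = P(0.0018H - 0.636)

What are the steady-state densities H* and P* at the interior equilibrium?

From dP/dt = 0 with P > 0: 0.0018H* = 0.636, so H* = 353.
Substitute into dH/dt = 0: 0.82(1 - 353/1320) = 0.00332P*.
The bracket is 0.732, giving P* = 0.601/0.00332 = 181.

H* ≈ 353, P* ≈ 181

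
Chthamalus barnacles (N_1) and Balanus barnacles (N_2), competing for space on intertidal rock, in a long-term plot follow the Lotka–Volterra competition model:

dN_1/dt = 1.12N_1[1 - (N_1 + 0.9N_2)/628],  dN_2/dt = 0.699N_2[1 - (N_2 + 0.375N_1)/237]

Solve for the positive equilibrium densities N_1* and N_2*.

N_1* ≈ 626, N_2* ≈ 2.26

Setting both brackets to zero gives the nullclines N_1 + 0.9N_2 = 628 and 0.375N_1 + N_2 = 237.
Substituting N_2 = 237 - 0.375N_1 into the first: N_1(1 - 0.9·0.375) = 628 - 0.9·237.
So N_1* = 415/0.662 = 626, and then N_2* = 237 - 0.375·626 = 2.26.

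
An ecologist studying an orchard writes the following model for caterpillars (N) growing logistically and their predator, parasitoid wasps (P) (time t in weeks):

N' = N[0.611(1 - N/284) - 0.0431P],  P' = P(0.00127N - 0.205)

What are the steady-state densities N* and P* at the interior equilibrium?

N* ≈ 161, P* ≈ 6.12

From dP/dt = 0 with P > 0: 0.00127N* = 0.205, so N* = 161.
Substitute into dN/dt = 0: 0.611(1 - 161/284) = 0.0431P*.
The bracket is 0.432, giving P* = 0.264/0.0431 = 6.12.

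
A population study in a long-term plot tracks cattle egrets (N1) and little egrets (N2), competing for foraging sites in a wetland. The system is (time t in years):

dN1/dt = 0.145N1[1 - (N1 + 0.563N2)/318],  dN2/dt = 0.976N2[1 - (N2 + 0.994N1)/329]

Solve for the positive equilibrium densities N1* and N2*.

N1* ≈ 301, N2* ≈ 29.3

Setting both brackets to zero gives the nullclines N1 + 0.563N2 = 318 and 0.994N1 + N2 = 329.
Substituting N2 = 329 - 0.994N1 into the first: N1(1 - 0.563·0.994) = 318 - 0.563·329.
So N1* = 133/0.44 = 301, and then N2* = 329 - 0.994·301 = 29.3.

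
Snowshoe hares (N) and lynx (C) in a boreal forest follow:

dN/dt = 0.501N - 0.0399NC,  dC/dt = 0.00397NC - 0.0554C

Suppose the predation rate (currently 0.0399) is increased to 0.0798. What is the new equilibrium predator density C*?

At the interior fixed point, setting dN/dt = 0 with N > 0 fixes C* = (prey growth rate)/(NC coefficient) — independent of the other coefficients.
With the change, C* = 0.501/0.0798 = 6.28; it falls from 12.6.

C* ≈ 6.28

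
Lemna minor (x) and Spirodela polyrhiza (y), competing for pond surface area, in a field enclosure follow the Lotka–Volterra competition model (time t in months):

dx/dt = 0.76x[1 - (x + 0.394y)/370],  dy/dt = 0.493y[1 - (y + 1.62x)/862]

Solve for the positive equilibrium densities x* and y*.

x* ≈ 84, y* ≈ 726

Setting both brackets to zero gives the nullclines x + 0.394y = 370 and 1.62x + y = 862.
Substituting y = 862 - 1.62x into the first: x(1 - 0.394·1.62) = 370 - 0.394·862.
So x* = 30.4/0.362 = 84, and then y* = 862 - 1.62·84 = 726.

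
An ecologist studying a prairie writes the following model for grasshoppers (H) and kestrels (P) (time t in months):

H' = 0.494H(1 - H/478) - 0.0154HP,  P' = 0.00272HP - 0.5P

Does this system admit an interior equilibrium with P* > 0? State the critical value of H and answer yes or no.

The predator equation gives dP/dt > 0 only when H > 0.5/0.00272 = 184.
Without the predator, H → K = 478. Since 478 > 184, the predator can invade and persist.

Threshold H = 184; K > 184, so yes, the predator persists.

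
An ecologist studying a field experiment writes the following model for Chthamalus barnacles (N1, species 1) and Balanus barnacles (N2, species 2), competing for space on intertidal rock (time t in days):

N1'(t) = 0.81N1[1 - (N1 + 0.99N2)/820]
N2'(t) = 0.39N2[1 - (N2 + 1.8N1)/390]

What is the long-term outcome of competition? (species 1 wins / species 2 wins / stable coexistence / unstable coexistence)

species 1 excludes species 2

Compare the nullcline intercepts: K1/α12 = 820/0.99 = 828 > K2 = 390; K2/α21 = 390/1.8 = 217 < K1 = 820.
Since the inequalities point opposite ways, species 1 can invade but species 2 cannot.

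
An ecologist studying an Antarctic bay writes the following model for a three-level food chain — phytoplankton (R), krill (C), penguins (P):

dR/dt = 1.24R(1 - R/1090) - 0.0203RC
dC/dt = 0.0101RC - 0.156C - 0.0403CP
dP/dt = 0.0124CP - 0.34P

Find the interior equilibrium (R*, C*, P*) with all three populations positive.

From dP/dt = 0: 0.0124C* = 0.34, so C* = 27.4.
From dR/dt = 0: 1.24(1 - R*/1090) = 0.0203·27.4, giving R* = 1090·(1 - 0.449) = 601.
From dC/dt = 0: 0.0101·601 - 0.156 = 0.0403P*, so P* = 5.91/0.0403 = 147.

R* ≈ 601, C* ≈ 27.4, P* ≈ 147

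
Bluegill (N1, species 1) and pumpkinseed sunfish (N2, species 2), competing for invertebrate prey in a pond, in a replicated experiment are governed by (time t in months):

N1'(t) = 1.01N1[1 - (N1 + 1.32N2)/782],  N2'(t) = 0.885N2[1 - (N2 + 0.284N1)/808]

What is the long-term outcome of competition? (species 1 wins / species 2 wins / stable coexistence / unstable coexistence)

Compare the nullcline intercepts: K1/α12 = 782/1.32 = 592 < K2 = 808; K2/α21 = 808/0.284 = 2850 > K1 = 782.
Since the inequalities point opposite ways, species 2 can invade but species 1 cannot.

species 2 excludes species 1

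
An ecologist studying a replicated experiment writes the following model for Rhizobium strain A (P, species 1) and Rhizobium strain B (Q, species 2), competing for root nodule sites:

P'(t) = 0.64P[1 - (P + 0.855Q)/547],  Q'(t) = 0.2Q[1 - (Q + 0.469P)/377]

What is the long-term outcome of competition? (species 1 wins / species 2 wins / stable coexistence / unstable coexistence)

stable coexistence

Compare the nullcline intercepts: K1/α12 = 547/0.855 = 640 > K2 = 377; K2/α21 = 377/0.469 = 804 > K1 = 547.
Since both inequalities hold, each species can invade when rare, so the interior equilibrium is stable.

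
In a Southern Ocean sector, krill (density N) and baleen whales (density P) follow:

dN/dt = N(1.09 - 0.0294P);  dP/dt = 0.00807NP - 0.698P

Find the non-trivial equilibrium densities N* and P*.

N* ≈ 86.5, P* ≈ 37.1

Set dP/dt = 0 with P > 0: 0.00807N - 0.698 = 0, so N* = 0.698/0.00807 = 86.5.
Set dN/dt = 0 with N > 0: 1.09 - 0.0294P = 0, so P* = 1.09/0.0294 = 37.1.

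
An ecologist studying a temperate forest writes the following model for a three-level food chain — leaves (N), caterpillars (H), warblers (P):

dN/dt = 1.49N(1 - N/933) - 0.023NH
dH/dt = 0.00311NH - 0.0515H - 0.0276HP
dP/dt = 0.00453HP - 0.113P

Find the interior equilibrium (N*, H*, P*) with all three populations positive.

From dP/dt = 0: 0.00453H* = 0.113, so H* = 24.9.
From dN/dt = 0: 1.49(1 - N*/933) = 0.023·24.9, giving N* = 933·(1 - 0.385) = 574.
From dH/dt = 0: 0.00311·574 - 0.0515 = 0.0276P*, so P* = 1.73/0.0276 = 62.8.

N* ≈ 574, H* ≈ 24.9, P* ≈ 62.8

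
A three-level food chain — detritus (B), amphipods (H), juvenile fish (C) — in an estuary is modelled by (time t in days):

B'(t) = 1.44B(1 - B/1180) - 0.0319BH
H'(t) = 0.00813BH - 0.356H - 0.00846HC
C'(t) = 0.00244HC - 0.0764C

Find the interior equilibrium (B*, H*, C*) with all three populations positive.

From dC/dt = 0: 0.00244H* = 0.0764, so H* = 31.3.
From dB/dt = 0: 1.44(1 - B*/1180) = 0.0319·31.3, giving B* = 1180·(1 - 0.694) = 362.
From dH/dt = 0: 0.00813·362 - 0.356 = 0.00846C*, so C* = 2.58/0.00846 = 305.

B* ≈ 362, H* ≈ 31.3, C* ≈ 305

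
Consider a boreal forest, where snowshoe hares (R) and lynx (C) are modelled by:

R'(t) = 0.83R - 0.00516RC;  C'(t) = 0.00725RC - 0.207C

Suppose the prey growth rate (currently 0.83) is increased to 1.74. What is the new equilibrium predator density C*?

At the interior fixed point, setting dR/dt = 0 with R > 0 fixes C* = (prey growth rate)/(RC coefficient) — independent of the other coefficients.
With the change, C* = 1.74/0.00516 = 337; it rises from 161.

C* ≈ 337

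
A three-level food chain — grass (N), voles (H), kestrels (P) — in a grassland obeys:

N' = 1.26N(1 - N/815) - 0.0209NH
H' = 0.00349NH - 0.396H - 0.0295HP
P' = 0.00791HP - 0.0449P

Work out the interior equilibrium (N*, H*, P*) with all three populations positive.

N* ≈ 738, H* ≈ 5.68, P* ≈ 73.9

From dP/dt = 0: 0.00791H* = 0.0449, so H* = 5.68.
From dN/dt = 0: 1.26(1 - N*/815) = 0.0209·5.68, giving N* = 815·(1 - 0.0942) = 738.
From dH/dt = 0: 0.00349·738 - 0.396 = 0.0295P*, so P* = 2.18/0.0295 = 73.9.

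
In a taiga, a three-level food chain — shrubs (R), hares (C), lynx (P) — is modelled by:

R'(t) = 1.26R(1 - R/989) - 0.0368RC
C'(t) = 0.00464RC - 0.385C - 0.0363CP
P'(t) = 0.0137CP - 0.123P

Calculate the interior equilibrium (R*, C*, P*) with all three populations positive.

From dP/dt = 0: 0.0137C* = 0.123, so C* = 8.98.
From dR/dt = 0: 1.26(1 - R*/989) = 0.0368·8.98, giving R* = 989·(1 - 0.262) = 730.
From dC/dt = 0: 0.00464·730 - 0.385 = 0.0363P*, so P* = 3/0.0363 = 82.7.

R* ≈ 730, C* ≈ 8.98, P* ≈ 82.7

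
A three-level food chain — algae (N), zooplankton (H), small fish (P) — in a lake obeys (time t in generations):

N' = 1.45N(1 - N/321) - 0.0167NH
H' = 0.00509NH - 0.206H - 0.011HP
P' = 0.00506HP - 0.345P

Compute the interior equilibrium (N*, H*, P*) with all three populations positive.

From dP/dt = 0: 0.00506H* = 0.345, so H* = 68.2.
From dN/dt = 0: 1.45(1 - N*/321) = 0.0167·68.2, giving N* = 321·(1 - 0.785) = 68.9.
From dH/dt = 0: 0.00509·68.9 - 0.206 = 0.011P*, so P* = 0.145/0.011 = 13.2.

N* ≈ 68.9, H* ≈ 68.2, P* ≈ 13.2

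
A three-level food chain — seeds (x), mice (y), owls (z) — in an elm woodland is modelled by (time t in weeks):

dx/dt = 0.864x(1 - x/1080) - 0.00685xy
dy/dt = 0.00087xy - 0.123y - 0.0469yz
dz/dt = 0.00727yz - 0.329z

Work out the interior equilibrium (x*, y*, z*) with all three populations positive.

x* ≈ 693, y* ≈ 45.3, z* ≈ 10.2

From dz/dt = 0: 0.00727y* = 0.329, so y* = 45.3.
From dx/dt = 0: 0.864(1 - x*/1080) = 0.00685·45.3, giving x* = 1080·(1 - 0.359) = 693.
From dy/dt = 0: 0.00087·693 - 0.123 = 0.0469z*, so z* = 0.479/0.0469 = 10.2.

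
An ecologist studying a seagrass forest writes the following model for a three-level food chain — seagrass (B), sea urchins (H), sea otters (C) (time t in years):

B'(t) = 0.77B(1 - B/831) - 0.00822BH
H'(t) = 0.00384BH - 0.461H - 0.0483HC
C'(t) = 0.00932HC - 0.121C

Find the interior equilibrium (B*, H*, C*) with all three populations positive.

From dC/dt = 0: 0.00932H* = 0.121, so H* = 13.
From dB/dt = 0: 0.77(1 - B*/831) = 0.00822·13, giving B* = 831·(1 - 0.139) = 716.
From dH/dt = 0: 0.00384·716 - 0.461 = 0.0483C*, so C* = 2.29/0.0483 = 47.4.

B* ≈ 716, H* ≈ 13, C* ≈ 47.4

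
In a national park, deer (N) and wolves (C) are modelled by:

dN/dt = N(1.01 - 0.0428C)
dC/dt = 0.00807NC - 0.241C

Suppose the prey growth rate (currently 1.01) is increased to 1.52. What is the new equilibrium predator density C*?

At the interior fixed point, setting dN/dt = 0 with N > 0 fixes C* = (prey growth rate)/(NC coefficient) — independent of the other coefficients.
With the change, C* = 1.52/0.0428 = 35.5; it rises from 23.6.

C* ≈ 35.5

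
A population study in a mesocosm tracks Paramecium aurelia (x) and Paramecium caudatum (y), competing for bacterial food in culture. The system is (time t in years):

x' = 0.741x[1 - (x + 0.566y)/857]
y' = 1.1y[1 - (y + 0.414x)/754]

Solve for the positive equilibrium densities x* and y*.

Setting both brackets to zero gives the nullclines x + 0.566y = 857 and 0.414x + y = 754.
Substituting y = 754 - 0.414x into the first: x(1 - 0.566·0.414) = 857 - 0.566·754.
So x* = 430/0.766 = 562, and then y* = 754 - 0.414·562 = 521.

x* ≈ 562, y* ≈ 521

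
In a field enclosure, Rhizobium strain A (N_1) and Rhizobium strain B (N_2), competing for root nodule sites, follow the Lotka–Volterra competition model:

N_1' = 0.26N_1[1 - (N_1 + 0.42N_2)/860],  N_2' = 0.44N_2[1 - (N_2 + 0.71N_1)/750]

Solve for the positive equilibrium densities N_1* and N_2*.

N_1* ≈ 777, N_2* ≈ 199

Setting both brackets to zero gives the nullclines N_1 + 0.42N_2 = 860 and 0.71N_1 + N_2 = 750.
Substituting N_2 = 750 - 0.71N_1 into the first: N_1(1 - 0.42·0.71) = 860 - 0.42·750.
So N_1* = 545/0.702 = 777, and then N_2* = 750 - 0.71·777 = 199.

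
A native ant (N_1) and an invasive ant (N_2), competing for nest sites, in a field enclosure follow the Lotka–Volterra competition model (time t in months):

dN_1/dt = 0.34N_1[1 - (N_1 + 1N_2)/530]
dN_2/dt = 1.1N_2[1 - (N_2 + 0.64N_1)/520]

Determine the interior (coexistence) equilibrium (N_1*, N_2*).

N_1* ≈ 27.8, N_2* ≈ 502

Setting both brackets to zero gives the nullclines N_1 + 1N_2 = 530 and 0.64N_1 + N_2 = 520.
Substituting N_2 = 520 - 0.64N_1 into the first: N_1(1 - 1·0.64) = 530 - 1·520.
So N_1* = 10/0.36 = 27.8, and then N_2* = 520 - 0.64·27.8 = 502.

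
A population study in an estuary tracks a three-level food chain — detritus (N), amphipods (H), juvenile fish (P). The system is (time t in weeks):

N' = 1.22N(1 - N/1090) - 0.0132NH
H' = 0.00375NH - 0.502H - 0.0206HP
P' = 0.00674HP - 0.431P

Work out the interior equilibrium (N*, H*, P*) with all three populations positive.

From dP/dt = 0: 0.00674H* = 0.431, so H* = 63.9.
From dN/dt = 0: 1.22(1 - N*/1090) = 0.0132·63.9, giving N* = 1090·(1 - 0.692) = 336.
From dH/dt = 0: 0.00375·336 - 0.502 = 0.0206P*, so P* = 0.757/0.0206 = 36.8.

N* ≈ 336, H* ≈ 63.9, P* ≈ 36.8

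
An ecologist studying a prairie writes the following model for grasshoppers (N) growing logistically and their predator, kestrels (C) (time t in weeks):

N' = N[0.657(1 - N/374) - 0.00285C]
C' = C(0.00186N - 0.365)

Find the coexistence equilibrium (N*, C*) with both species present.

N* ≈ 196, C* ≈ 110

From dC/dt = 0 with C > 0: 0.00186N* = 0.365, so N* = 196.
Substitute into dN/dt = 0: 0.657(1 - 196/374) = 0.00285C*.
The bracket is 0.475, giving C* = 0.312/0.00285 = 110.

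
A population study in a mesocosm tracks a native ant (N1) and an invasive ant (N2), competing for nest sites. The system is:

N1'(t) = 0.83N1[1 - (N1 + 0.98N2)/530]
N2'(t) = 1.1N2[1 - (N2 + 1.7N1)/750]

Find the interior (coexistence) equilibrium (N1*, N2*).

N1* ≈ 308, N2* ≈ 227

Setting both brackets to zero gives the nullclines N1 + 0.98N2 = 530 and 1.7N1 + N2 = 750.
Substituting N2 = 750 - 1.7N1 into the first: N1(1 - 0.98·1.7) = 530 - 0.98·750.
So N1* = -205/-0.666 = 308, and then N2* = 750 - 1.7·308 = 227.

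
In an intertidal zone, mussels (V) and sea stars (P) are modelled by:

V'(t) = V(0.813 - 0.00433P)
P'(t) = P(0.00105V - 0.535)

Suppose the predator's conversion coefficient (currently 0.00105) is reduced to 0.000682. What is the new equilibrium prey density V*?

V* ≈ 784

At the interior fixed point, setting dP/dt = 0 with P > 0 fixes V* = (predator death rate)/(VP coefficient) — independent of the other coefficients.
With the change, V* = 0.535/0.000682 = 784; it rises from 510.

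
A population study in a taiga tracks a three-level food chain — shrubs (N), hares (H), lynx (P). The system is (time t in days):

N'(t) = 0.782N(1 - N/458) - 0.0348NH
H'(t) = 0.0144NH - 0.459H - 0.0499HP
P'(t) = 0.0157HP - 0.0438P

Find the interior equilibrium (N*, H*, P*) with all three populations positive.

From dP/dt = 0: 0.0157H* = 0.0438, so H* = 2.79.
From dN/dt = 0: 0.782(1 - N*/458) = 0.0348·2.79, giving N* = 458·(1 - 0.124) = 401.
From dH/dt = 0: 0.0144·401 - 0.459 = 0.0499P*, so P* = 5.32/0.0499 = 107.

N* ≈ 401, H* ≈ 2.79, P* ≈ 107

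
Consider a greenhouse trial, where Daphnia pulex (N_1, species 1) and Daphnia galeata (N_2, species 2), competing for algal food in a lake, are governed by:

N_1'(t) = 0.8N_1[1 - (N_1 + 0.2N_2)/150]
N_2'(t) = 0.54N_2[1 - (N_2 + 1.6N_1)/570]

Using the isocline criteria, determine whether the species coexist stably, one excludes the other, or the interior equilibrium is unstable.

Compare the nullcline intercepts: K1/α12 = 150/0.2 = 750 > K2 = 570; K2/α21 = 570/1.6 = 356 > K1 = 150.
Since both inequalities hold, each species can invade when rare, so the interior equilibrium is stable.

stable coexistence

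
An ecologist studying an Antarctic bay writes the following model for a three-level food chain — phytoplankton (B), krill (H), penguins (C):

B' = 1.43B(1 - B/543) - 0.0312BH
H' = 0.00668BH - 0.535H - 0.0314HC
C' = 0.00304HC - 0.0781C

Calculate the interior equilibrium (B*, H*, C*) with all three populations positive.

From dC/dt = 0: 0.00304H* = 0.0781, so H* = 25.7.
From dB/dt = 0: 1.43(1 - B*/543) = 0.0312·25.7, giving B* = 543·(1 - 0.561) = 239.
From dH/dt = 0: 0.00668·239 - 0.535 = 0.0314C*, so C* = 1.06/0.0314 = 33.7.

B* ≈ 239, H* ≈ 25.7, C* ≈ 33.7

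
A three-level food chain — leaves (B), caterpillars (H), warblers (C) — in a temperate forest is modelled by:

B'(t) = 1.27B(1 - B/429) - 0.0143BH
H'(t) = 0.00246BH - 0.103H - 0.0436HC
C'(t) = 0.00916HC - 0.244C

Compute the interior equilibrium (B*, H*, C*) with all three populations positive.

From dC/dt = 0: 0.00916H* = 0.244, so H* = 26.6.
From dB/dt = 0: 1.27(1 - B*/429) = 0.0143·26.6, giving B* = 429·(1 - 0.3) = 300.
From dH/dt = 0: 0.00246·300 - 0.103 = 0.0436C*, so C* = 0.636/0.0436 = 14.6.

B* ≈ 300, H* ≈ 26.6, C* ≈ 14.6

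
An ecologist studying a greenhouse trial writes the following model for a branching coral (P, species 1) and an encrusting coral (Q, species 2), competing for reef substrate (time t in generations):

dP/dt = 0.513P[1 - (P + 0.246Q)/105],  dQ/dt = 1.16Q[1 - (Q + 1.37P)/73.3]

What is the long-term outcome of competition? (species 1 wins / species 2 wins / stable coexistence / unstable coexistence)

species 1 excludes species 2

Compare the nullcline intercepts: K1/α12 = 105/0.246 = 427 > K2 = 73.3; K2/α21 = 73.3/1.37 = 53.5 < K1 = 105.
Since the inequalities point opposite ways, species 1 can invade but species 2 cannot.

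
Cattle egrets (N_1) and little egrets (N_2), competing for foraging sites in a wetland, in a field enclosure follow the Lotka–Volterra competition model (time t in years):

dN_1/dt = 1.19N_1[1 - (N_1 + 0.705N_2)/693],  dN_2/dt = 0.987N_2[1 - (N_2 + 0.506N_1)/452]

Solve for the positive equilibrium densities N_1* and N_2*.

N_1* ≈ 582, N_2* ≈ 158

Setting both brackets to zero gives the nullclines N_1 + 0.705N_2 = 693 and 0.506N_1 + N_2 = 452.
Substituting N_2 = 452 - 0.506N_1 into the first: N_1(1 - 0.705·0.506) = 693 - 0.705·452.
So N_1* = 374/0.643 = 582, and then N_2* = 452 - 0.506·582 = 158.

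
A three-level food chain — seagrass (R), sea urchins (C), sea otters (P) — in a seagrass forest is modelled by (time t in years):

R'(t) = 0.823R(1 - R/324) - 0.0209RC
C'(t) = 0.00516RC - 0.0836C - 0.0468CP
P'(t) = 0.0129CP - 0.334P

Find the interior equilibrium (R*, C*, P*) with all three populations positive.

From dP/dt = 0: 0.0129C* = 0.334, so C* = 25.9.
From dR/dt = 0: 0.823(1 - R*/324) = 0.0209·25.9, giving R* = 324·(1 - 0.658) = 111.
From dC/dt = 0: 0.00516·111 - 0.0836 = 0.0468P*, so P* = 0.489/0.0468 = 10.4.

R* ≈ 111, C* ≈ 25.9, P* ≈ 10.4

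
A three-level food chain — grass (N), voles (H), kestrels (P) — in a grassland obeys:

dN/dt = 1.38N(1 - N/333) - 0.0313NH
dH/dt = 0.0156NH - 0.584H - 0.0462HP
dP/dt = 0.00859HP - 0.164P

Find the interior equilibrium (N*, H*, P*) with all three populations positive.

From dP/dt = 0: 0.00859H* = 0.164, so H* = 19.1.
From dN/dt = 0: 1.38(1 - N*/333) = 0.0313·19.1, giving N* = 333·(1 - 0.433) = 189.
From dH/dt = 0: 0.0156·189 - 0.584 = 0.0462P*, so P* = 2.36/0.0462 = 51.1.

N* ≈ 189, H* ≈ 19.1, P* ≈ 51.1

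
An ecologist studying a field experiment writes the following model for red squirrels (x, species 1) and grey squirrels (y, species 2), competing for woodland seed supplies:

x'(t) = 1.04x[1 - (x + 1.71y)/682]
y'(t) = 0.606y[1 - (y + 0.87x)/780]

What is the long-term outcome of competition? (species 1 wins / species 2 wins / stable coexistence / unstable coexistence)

species 2 excludes species 1

Compare the nullcline intercepts: K1/α12 = 682/1.71 = 399 < K2 = 780; K2/α21 = 780/0.87 = 897 > K1 = 682.
Since the inequalities point opposite ways, species 2 can invade but species 1 cannot.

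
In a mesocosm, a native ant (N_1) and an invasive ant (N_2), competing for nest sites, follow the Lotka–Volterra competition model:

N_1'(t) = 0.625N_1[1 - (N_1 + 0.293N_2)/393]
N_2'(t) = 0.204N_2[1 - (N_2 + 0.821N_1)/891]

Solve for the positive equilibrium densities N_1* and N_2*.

Setting both brackets to zero gives the nullclines N_1 + 0.293N_2 = 393 and 0.821N_1 + N_2 = 891.
Substituting N_2 = 891 - 0.821N_1 into the first: N_1(1 - 0.293·0.821) = 393 - 0.293·891.
So N_1* = 132/0.759 = 174, and then N_2* = 891 - 0.821·174 = 748.

N_1* ≈ 174, N_2* ≈ 748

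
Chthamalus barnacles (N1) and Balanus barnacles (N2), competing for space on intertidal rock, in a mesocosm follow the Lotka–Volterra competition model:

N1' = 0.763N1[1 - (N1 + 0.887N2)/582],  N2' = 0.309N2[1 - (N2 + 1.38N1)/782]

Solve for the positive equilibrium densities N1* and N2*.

N1* ≈ 498, N2* ≈ 94.4

Setting both brackets to zero gives the nullclines N1 + 0.887N2 = 582 and 1.38N1 + N2 = 782.
Substituting N2 = 782 - 1.38N1 into the first: N1(1 - 0.887·1.38) = 582 - 0.887·782.
So N1* = -112/-0.224 = 498, and then N2* = 782 - 1.38·498 = 94.4.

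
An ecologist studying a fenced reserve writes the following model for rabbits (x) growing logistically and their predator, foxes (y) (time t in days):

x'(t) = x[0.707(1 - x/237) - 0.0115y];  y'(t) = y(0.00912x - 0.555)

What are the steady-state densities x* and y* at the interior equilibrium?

From dy/dt = 0 with y > 0: 0.00912x* = 0.555, so x* = 60.9.
Substitute into dx/dt = 0: 0.707(1 - 60.9/237) = 0.0115y*.
The bracket is 0.743, giving y* = 0.525/0.0115 = 45.7.

x* ≈ 60.9, y* ≈ 45.7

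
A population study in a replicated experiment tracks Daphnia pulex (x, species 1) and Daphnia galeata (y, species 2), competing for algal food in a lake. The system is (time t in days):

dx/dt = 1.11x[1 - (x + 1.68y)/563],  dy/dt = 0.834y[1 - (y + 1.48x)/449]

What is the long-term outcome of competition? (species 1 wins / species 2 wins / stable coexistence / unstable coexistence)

Compare the nullcline intercepts: K1/α12 = 563/1.68 = 335 < K2 = 449; K2/α21 = 449/1.48 = 303 < K1 = 563.
Since both are reversed, neither can invade when rare; the interior point is a saddle.

unstable coexistence (outcome depends on initial conditions)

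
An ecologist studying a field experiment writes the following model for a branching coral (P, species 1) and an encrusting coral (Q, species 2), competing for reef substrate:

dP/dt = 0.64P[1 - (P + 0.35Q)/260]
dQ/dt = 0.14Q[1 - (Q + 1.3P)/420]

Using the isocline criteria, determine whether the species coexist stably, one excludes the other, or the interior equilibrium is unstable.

Compare the nullcline intercepts: K1/α12 = 260/0.35 = 743 > K2 = 420; K2/α21 = 420/1.3 = 323 > K1 = 260.
Since both inequalities hold, each species can invade when rare, so the interior equilibrium is stable.

stable coexistence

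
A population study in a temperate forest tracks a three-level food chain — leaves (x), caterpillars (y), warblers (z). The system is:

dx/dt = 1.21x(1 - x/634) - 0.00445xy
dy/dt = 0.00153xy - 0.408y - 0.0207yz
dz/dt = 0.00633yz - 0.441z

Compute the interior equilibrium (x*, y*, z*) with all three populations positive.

x* ≈ 472, y* ≈ 69.7, z* ≈ 15.1

From dz/dt = 0: 0.00633y* = 0.441, so y* = 69.7.
From dx/dt = 0: 1.21(1 - x*/634) = 0.00445·69.7, giving x* = 634·(1 - 0.256) = 472.
From dy/dt = 0: 0.00153·472 - 0.408 = 0.0207z*, so z* = 0.313/0.0207 = 15.1.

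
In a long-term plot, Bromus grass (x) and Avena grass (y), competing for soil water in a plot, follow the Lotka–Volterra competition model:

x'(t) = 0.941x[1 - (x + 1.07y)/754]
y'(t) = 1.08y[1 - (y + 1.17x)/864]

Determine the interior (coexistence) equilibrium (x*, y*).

Setting both brackets to zero gives the nullclines x + 1.07y = 754 and 1.17x + y = 864.
Substituting y = 864 - 1.17x into the first: x(1 - 1.07·1.17) = 754 - 1.07·864.
So x* = -170/-0.252 = 677, and then y* = 864 - 1.17·677 = 72.2.

x* ≈ 677, y* ≈ 72.2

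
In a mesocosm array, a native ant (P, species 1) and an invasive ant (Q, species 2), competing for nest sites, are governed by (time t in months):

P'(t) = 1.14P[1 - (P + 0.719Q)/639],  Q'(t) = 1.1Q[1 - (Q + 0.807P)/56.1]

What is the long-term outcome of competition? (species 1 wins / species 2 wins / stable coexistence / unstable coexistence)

Compare the nullcline intercepts: K1/α12 = 639/0.719 = 889 > K2 = 56.1; K2/α21 = 56.1/0.807 = 69.5 < K1 = 639.
Since the inequalities point opposite ways, species 1 can invade but species 2 cannot.

species 1 excludes species 2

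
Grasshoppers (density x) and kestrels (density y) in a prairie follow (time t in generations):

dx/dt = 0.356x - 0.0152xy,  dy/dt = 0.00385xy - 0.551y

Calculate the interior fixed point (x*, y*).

Set dy/dt = 0 with y > 0: 0.00385x - 0.551 = 0, so x* = 0.551/0.00385 = 143.
Set dx/dt = 0 with x > 0: 0.356 - 0.0152y = 0, so y* = 0.356/0.0152 = 23.4.

x* ≈ 143, y* ≈ 23.4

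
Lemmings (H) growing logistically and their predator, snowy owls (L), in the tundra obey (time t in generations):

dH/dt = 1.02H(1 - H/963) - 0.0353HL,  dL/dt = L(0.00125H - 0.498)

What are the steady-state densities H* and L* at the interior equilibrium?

From dL/dt = 0 with L > 0: 0.00125H* = 0.498, so H* = 398.
Substitute into dH/dt = 0: 1.02(1 - 398/963) = 0.0353L*.
The bracket is 0.586, giving L* = 0.598/0.0353 = 16.9.

H* ≈ 398, L* ≈ 16.9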